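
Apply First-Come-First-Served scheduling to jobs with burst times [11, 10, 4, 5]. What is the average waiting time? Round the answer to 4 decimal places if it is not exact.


FCFS order (as given): [11, 10, 4, 5]
Waiting times:
  Job 1: wait = 0
  Job 2: wait = 11
  Job 3: wait = 21
  Job 4: wait = 25
Sum of waiting times = 57
Average waiting time = 57/4 = 14.25

14.25


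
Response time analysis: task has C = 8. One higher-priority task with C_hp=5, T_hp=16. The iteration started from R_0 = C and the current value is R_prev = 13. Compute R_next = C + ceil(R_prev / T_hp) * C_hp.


R_next = C + ceil(R_prev / T_hp) * C_hp
ceil(13 / 16) = ceil(0.8125) = 1
Interference = 1 * 5 = 5
R_next = 8 + 5 = 13
R_next = R_prev, so the iteration has converged (response time = 13).

13


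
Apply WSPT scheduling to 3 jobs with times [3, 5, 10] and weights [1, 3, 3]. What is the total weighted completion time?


Compute p/w ratios and sort ascending (WSPT): [(5, 3), (3, 1), (10, 3)]
Compute weighted completion times:
  Job (p=5,w=3): C=5, w*C=3*5=15
  Job (p=3,w=1): C=8, w*C=1*8=8
  Job (p=10,w=3): C=18, w*C=3*18=54
Total weighted completion time = 77

77


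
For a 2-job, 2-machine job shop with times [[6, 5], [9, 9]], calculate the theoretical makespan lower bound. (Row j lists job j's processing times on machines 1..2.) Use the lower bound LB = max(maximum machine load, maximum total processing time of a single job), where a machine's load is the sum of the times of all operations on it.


Machine loads:
  Machine 1: 6 + 9 = 15
  Machine 2: 5 + 9 = 14
Max machine load = 15
Job totals:
  Job 1: 11
  Job 2: 18
Max job total = 18
Lower bound = max(15, 18) = 18

18


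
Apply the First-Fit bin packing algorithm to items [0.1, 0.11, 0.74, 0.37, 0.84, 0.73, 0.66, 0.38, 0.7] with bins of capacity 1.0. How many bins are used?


Place items sequentially using First-Fit:
  Item 0.1 -> new Bin 1
  Item 0.11 -> Bin 1 (now 0.21)
  Item 0.74 -> Bin 1 (now 0.95)
  Item 0.37 -> new Bin 2
  Item 0.84 -> new Bin 3
  Item 0.73 -> new Bin 4
  Item 0.66 -> new Bin 5
  Item 0.38 -> Bin 2 (now 0.75)
  Item 0.7 -> new Bin 6
Total bins used = 6

6


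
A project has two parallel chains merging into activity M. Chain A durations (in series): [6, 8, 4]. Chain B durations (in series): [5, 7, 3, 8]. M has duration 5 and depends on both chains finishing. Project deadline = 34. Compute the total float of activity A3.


Forward pass: ES(A3) = sum of predecessors on chain A = 14
EF = ES + duration = 14 + 4 = 18
Backward pass: LF(M) = deadline = 34; LS(M) = 34 - 5 = 29
LF(A3) = LS(M) - sum(successors on chain A) = 29 - 0 = 29
LS = LF - duration = 29 - 4 = 25
Total float = LS - ES = 25 - 14 = 11

11


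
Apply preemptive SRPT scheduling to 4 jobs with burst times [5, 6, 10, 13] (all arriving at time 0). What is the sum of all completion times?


Since all jobs arrive at t=0, SRPT equals SPT ordering.
SPT order: [5, 6, 10, 13]
Completion times:
  Job 1: p=5, C=5
  Job 2: p=6, C=11
  Job 3: p=10, C=21
  Job 4: p=13, C=34
Total completion time = 5 + 11 + 21 + 34 = 71

71


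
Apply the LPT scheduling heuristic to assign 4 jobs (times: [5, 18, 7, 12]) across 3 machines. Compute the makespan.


Sort jobs in decreasing order (LPT): [18, 12, 7, 5]
Assign each job to the least loaded machine:
  Machine 1: jobs [18], load = 18
  Machine 2: jobs [12], load = 12
  Machine 3: jobs [7, 5], load = 12
Makespan = max load = 18

18


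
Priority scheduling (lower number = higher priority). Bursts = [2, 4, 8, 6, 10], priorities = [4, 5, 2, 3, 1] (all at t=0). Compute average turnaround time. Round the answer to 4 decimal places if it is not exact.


Sort by priority (ascending = highest first):
Order: [(1, 10), (2, 8), (3, 6), (4, 2), (5, 4)]
Completion times:
  Priority 1, burst=10, C=10
  Priority 2, burst=8, C=18
  Priority 3, burst=6, C=24
  Priority 4, burst=2, C=26
  Priority 5, burst=4, C=30
Average turnaround = 108/5 = 21.6

21.6


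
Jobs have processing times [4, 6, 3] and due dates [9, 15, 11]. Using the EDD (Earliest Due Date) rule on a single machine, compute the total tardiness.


Sort by due date (EDD order): [(4, 9), (3, 11), (6, 15)]
Compute completion times and tardiness:
  Job 1: p=4, d=9, C=4, tardiness=max(0,4-9)=0
  Job 2: p=3, d=11, C=7, tardiness=max(0,7-11)=0
  Job 3: p=6, d=15, C=13, tardiness=max(0,13-15)=0
Total tardiness = 0

0


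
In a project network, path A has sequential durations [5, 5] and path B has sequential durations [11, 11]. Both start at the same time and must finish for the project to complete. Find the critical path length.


Path A total = 5 + 5 = 10
Path B total = 11 + 11 = 22
Critical path = longest path = max(10, 22) = 22

22


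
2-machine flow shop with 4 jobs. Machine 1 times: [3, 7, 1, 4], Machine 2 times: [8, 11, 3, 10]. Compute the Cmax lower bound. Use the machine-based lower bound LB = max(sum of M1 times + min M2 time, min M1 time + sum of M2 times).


LB1 = sum(M1 times) + min(M2 times) = 15 + 3 = 18
LB2 = min(M1 times) + sum(M2 times) = 1 + 32 = 33
Lower bound = max(LB1, LB2) = max(18, 33) = 33

33


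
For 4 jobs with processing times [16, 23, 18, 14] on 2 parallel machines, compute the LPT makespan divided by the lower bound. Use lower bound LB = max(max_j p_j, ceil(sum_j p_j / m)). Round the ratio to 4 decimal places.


LPT order: [23, 18, 16, 14]
Machine loads after assignment: [37, 34]
LPT makespan = 37
Lower bound = max(max_job, ceil(total/2)) = max(23, 36) = 36
Ratio = 37 / 36 = 1.0278

1.0278


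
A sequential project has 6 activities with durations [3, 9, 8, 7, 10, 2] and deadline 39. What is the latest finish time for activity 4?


LF(activity 4) = deadline - sum of successor durations
Successors: activities 5 through 6 with durations [10, 2]
Sum of successor durations = 12
LF = 39 - 12 = 27

27


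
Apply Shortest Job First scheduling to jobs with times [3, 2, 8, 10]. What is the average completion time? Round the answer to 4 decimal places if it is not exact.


SJF order (ascending): [2, 3, 8, 10]
Completion times:
  Job 1: burst=2, C=2
  Job 2: burst=3, C=5
  Job 3: burst=8, C=13
  Job 4: burst=10, C=23
Average completion = 43/4 = 10.75

10.75


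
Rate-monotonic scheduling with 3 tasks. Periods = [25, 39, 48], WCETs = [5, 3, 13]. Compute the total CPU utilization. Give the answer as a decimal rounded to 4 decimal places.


Compute individual utilizations (exact fractions):
  Task 1: C/T = 5/25 = 1/5 (approx. 0.2)
  Task 2: C/T = 3/39 = 1/13 (approx. 0.0769)
  Task 3: C/T = 13/48 (approx. 0.2708)
Total utilization U = 1/5 + 1/13 + 13/48 = 1709/3120
Rounded to 4 decimal places: U = 0.5478
RM (Liu & Layland) bound for 3 tasks = 0.779763; compare with U = 1709/3120 (approx. 0.547756)
U <= bound, so schedulable by RM sufficient condition.

0.5478


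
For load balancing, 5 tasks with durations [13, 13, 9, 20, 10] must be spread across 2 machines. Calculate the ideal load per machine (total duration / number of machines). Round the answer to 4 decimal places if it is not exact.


Total processing time = 13 + 13 + 9 + 20 + 10 = 65
Number of machines = 2
Ideal balanced load = 65 / 2 = 32.5

32.5


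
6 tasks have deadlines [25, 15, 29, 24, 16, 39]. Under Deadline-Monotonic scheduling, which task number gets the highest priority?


Sort tasks by relative deadline (ascending):
  Task 2: deadline = 15
  Task 5: deadline = 16
  Task 4: deadline = 24
  Task 1: deadline = 25
  Task 3: deadline = 29
  Task 6: deadline = 39
Priority order (highest first): [2, 5, 4, 1, 3, 6]
Highest priority task = 2

2


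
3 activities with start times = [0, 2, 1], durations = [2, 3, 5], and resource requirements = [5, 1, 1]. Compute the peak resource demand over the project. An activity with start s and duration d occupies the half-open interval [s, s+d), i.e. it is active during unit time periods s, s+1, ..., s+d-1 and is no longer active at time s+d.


Each activity i is active on [start_i, start_i + duration_i).
Compute total resource usage per time slot:
  t=0: active resources = [5], total = 5
  t=1: active resources = [5, 1], total = 6
  t=2: active resources = [1, 1], total = 2
  t=3: active resources = [1, 1], total = 2
  t=4: active resources = [1, 1], total = 2
  t=5: active resources = [1], total = 1
Peak resource demand = 6

6


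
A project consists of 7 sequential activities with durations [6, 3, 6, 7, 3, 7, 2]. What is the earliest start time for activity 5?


Activity 5 starts after activities 1 through 4 complete.
Predecessor durations: [6, 3, 6, 7]
ES = 6 + 3 + 6 + 7 = 22

22


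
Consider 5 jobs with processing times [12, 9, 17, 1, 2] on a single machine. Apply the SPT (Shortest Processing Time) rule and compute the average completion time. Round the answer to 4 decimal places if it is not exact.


Sort jobs by processing time (SPT order): [1, 2, 9, 12, 17]
Compute completion times sequentially:
  Job 1: processing = 1, completes at 1
  Job 2: processing = 2, completes at 3
  Job 3: processing = 9, completes at 12
  Job 4: processing = 12, completes at 24
  Job 5: processing = 17, completes at 41
Sum of completion times = 81
Average completion time = 81/5 = 16.2

16.2


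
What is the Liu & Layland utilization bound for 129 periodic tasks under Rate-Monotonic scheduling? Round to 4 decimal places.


Compute 2^(1/129) = 1.0053876957
Subtract 1: 1.0053876957 - 1 = 0.0053876957
Multiply by n: 129 * 0.0053876957 = 0.6950127453
Round to 4 dp: 0.6950

0.6950


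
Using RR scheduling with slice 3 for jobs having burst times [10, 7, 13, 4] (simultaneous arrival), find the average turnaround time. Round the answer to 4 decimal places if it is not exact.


Time quantum = 3
Execution trace:
  J1 runs 3 units, time = 3
  J2 runs 3 units, time = 6
  J3 runs 3 units, time = 9
  J4 runs 3 units, time = 12
  J1 runs 3 units, time = 15
  J2 runs 3 units, time = 18
  J3 runs 3 units, time = 21
  J4 runs 1 units, time = 22
  J1 runs 3 units, time = 25
  J2 runs 1 units, time = 26
  J3 runs 3 units, time = 29
  J1 runs 1 units, time = 30
  J3 runs 3 units, time = 33
  J3 runs 1 units, time = 34
Finish times: [30, 26, 34, 22]
Average turnaround = 112/4 = 28.0

28.0


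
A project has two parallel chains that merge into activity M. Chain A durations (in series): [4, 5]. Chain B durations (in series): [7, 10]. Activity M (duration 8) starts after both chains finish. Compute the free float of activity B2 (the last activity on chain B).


ES(B2) = sum of predecessors on chain B = 7
EF(B2) = ES + duration = 7 + 10 = 17
Successor of B2 is M. ES(M) = max(sum(A), sum(B)) = max(9, 17) = 17
Free float = ES(successor) - EF(current) = 17 - 17 = 0

0


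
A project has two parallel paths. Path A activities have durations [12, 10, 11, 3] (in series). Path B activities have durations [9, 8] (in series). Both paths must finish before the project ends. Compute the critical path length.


Path A total = 12 + 10 + 11 + 3 = 36
Path B total = 9 + 8 = 17
Critical path = longest path = max(36, 17) = 36

36


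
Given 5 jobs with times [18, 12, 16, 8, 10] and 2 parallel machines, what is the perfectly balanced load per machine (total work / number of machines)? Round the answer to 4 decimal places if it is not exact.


Total processing time = 18 + 12 + 16 + 8 + 10 = 64
Number of machines = 2
Ideal balanced load = 64 / 2 = 32.0

32.0


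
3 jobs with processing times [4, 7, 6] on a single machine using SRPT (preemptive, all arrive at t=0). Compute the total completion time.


Since all jobs arrive at t=0, SRPT equals SPT ordering.
SPT order: [4, 6, 7]
Completion times:
  Job 1: p=4, C=4
  Job 2: p=6, C=10
  Job 3: p=7, C=17
Total completion time = 4 + 10 + 17 = 31

31


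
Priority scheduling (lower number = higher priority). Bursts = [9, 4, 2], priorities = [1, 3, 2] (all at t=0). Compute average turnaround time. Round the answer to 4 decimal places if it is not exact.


Sort by priority (ascending = highest first):
Order: [(1, 9), (2, 2), (3, 4)]
Completion times:
  Priority 1, burst=9, C=9
  Priority 2, burst=2, C=11
  Priority 3, burst=4, C=15
Average turnaround = 35/3 = 11.6667

11.6667


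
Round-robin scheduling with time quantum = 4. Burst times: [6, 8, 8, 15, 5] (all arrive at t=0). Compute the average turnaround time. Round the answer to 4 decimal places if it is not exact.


Time quantum = 4
Execution trace:
  J1 runs 4 units, time = 4
  J2 runs 4 units, time = 8
  J3 runs 4 units, time = 12
  J4 runs 4 units, time = 16
  J5 runs 4 units, time = 20
  J1 runs 2 units, time = 22
  J2 runs 4 units, time = 26
  J3 runs 4 units, time = 30
  J4 runs 4 units, time = 34
  J5 runs 1 units, time = 35
  J4 runs 4 units, time = 39
  J4 runs 3 units, time = 42
Finish times: [22, 26, 30, 42, 35]
Average turnaround = 155/5 = 31.0

31.0


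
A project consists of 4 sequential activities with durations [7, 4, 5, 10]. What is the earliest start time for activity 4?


Activity 4 starts after activities 1 through 3 complete.
Predecessor durations: [7, 4, 5]
ES = 7 + 4 + 5 = 16

16


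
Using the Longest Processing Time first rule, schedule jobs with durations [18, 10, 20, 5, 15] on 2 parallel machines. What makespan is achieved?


Sort jobs in decreasing order (LPT): [20, 18, 15, 10, 5]
Assign each job to the least loaded machine:
  Machine 1: jobs [20, 10, 5], load = 35
  Machine 2: jobs [18, 15], load = 33
Makespan = max load = 35

35


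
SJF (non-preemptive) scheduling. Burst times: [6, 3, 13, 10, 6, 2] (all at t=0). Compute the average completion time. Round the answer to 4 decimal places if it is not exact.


SJF order (ascending): [2, 3, 6, 6, 10, 13]
Completion times:
  Job 1: burst=2, C=2
  Job 2: burst=3, C=5
  Job 3: burst=6, C=11
  Job 4: burst=6, C=17
  Job 5: burst=10, C=27
  Job 6: burst=13, C=40
Average completion = 102/6 = 17.0

17.0


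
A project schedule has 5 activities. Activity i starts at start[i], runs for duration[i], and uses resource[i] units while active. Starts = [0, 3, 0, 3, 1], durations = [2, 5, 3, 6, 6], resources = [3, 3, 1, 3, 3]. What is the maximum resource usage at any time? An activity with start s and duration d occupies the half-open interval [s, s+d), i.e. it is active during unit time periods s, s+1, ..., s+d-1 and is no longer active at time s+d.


Each activity i is active on [start_i, start_i + duration_i).
Compute total resource usage per time slot:
  t=0: active resources = [3, 1], total = 4
  t=1: active resources = [3, 1, 3], total = 7
  t=2: active resources = [1, 3], total = 4
  t=3: active resources = [3, 3, 3], total = 9
  t=4: active resources = [3, 3, 3], total = 9
  t=5: active resources = [3, 3, 3], total = 9
  t=6: active resources = [3, 3, 3], total = 9
  t=7: active resources = [3, 3], total = 6
  t=8: active resources = [3], total = 3
Peak resource demand = 9

9


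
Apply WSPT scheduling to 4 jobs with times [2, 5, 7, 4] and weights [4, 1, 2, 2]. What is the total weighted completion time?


Compute p/w ratios and sort ascending (WSPT): [(2, 4), (4, 2), (7, 2), (5, 1)]
Compute weighted completion times:
  Job (p=2,w=4): C=2, w*C=4*2=8
  Job (p=4,w=2): C=6, w*C=2*6=12
  Job (p=7,w=2): C=13, w*C=2*13=26
  Job (p=5,w=1): C=18, w*C=1*18=18
Total weighted completion time = 64

64


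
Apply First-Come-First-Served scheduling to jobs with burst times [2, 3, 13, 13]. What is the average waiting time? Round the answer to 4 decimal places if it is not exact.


FCFS order (as given): [2, 3, 13, 13]
Waiting times:
  Job 1: wait = 0
  Job 2: wait = 2
  Job 3: wait = 5
  Job 4: wait = 18
Sum of waiting times = 25
Average waiting time = 25/4 = 6.25

6.25


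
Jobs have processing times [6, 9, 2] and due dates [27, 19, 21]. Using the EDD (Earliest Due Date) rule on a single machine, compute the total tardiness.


Sort by due date (EDD order): [(9, 19), (2, 21), (6, 27)]
Compute completion times and tardiness:
  Job 1: p=9, d=19, C=9, tardiness=max(0,9-19)=0
  Job 2: p=2, d=21, C=11, tardiness=max(0,11-21)=0
  Job 3: p=6, d=27, C=17, tardiness=max(0,17-27)=0
Total tardiness = 0

0


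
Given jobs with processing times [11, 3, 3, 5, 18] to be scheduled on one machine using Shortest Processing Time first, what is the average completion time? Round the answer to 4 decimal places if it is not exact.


Sort jobs by processing time (SPT order): [3, 3, 5, 11, 18]
Compute completion times sequentially:
  Job 1: processing = 3, completes at 3
  Job 2: processing = 3, completes at 6
  Job 3: processing = 5, completes at 11
  Job 4: processing = 11, completes at 22
  Job 5: processing = 18, completes at 40
Sum of completion times = 82
Average completion time = 82/5 = 16.4

16.4


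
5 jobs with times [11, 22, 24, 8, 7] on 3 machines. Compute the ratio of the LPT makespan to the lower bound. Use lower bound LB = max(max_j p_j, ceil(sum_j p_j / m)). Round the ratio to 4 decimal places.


LPT order: [24, 22, 11, 8, 7]
Machine loads after assignment: [24, 22, 26]
LPT makespan = 26
Lower bound = max(max_job, ceil(total/3)) = max(24, 24) = 24
Ratio = 26 / 24 = 1.0833

1.0833


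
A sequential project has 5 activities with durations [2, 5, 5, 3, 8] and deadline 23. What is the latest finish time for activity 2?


LF(activity 2) = deadline - sum of successor durations
Successors: activities 3 through 5 with durations [5, 3, 8]
Sum of successor durations = 16
LF = 23 - 16 = 7

7


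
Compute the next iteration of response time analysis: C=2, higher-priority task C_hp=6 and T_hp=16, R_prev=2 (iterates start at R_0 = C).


R_next = C + ceil(R_prev / T_hp) * C_hp
ceil(2 / 16) = ceil(0.125) = 1
Interference = 1 * 6 = 6
R_next = 2 + 6 = 8

8


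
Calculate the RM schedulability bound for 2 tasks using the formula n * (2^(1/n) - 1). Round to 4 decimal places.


Compute 2^(1/2) = 1.4142135624
Subtract 1: 1.4142135624 - 1 = 0.4142135624
Multiply by n: 2 * 0.4142135624 = 0.8284271248
Round to 4 dp: 0.8284

0.8284


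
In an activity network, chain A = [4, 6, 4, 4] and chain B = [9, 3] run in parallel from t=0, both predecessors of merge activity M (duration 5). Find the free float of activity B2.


ES(B2) = sum of predecessors on chain B = 9
EF(B2) = ES + duration = 9 + 3 = 12
Successor of B2 is M. ES(M) = max(sum(A), sum(B)) = max(18, 12) = 18
Free float = ES(successor) - EF(current) = 18 - 12 = 6

6


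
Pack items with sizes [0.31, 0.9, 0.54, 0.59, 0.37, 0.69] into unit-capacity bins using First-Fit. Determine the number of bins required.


Place items sequentially using First-Fit:
  Item 0.31 -> new Bin 1
  Item 0.9 -> new Bin 2
  Item 0.54 -> Bin 1 (now 0.85)
  Item 0.59 -> new Bin 3
  Item 0.37 -> Bin 3 (now 0.96)
  Item 0.69 -> new Bin 4
Total bins used = 4

4


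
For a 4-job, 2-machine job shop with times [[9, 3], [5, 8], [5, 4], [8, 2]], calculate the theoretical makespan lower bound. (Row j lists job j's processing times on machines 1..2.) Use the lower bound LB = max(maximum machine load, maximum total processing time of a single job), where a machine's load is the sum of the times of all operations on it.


Machine loads:
  Machine 1: 9 + 5 + 5 + 8 = 27
  Machine 2: 3 + 8 + 4 + 2 = 17
Max machine load = 27
Job totals:
  Job 1: 12
  Job 2: 13
  Job 3: 9
  Job 4: 10
Max job total = 13
Lower bound = max(27, 13) = 27

27


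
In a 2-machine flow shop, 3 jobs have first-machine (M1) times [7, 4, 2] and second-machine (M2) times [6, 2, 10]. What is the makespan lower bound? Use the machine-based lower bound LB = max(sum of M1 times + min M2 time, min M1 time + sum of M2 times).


LB1 = sum(M1 times) + min(M2 times) = 13 + 2 = 15
LB2 = min(M1 times) + sum(M2 times) = 2 + 18 = 20
Lower bound = max(LB1, LB2) = max(15, 20) = 20

20


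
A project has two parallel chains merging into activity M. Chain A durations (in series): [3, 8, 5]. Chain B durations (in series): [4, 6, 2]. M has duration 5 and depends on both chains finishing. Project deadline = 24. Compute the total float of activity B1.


Forward pass: ES(B1) = sum of predecessors on chain B = 0
EF = ES + duration = 0 + 4 = 4
Backward pass: LF(M) = deadline = 24; LS(M) = 24 - 5 = 19
LF(B1) = LS(M) - sum(successors on chain B) = 19 - 8 = 11
LS = LF - duration = 11 - 4 = 7
Total float = LS - ES = 7 - 0 = 7

7


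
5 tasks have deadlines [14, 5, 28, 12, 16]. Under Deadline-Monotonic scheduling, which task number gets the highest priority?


Sort tasks by relative deadline (ascending):
  Task 2: deadline = 5
  Task 4: deadline = 12
  Task 1: deadline = 14
  Task 5: deadline = 16
  Task 3: deadline = 28
Priority order (highest first): [2, 4, 1, 5, 3]
Highest priority task = 2

2


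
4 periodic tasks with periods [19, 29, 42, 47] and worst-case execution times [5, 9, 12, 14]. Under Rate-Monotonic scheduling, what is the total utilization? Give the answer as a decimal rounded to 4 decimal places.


Compute individual utilizations (exact fractions):
  Task 1: C/T = 5/19 (approx. 0.2632)
  Task 2: C/T = 9/29 (approx. 0.3103)
  Task 3: C/T = 12/42 = 2/7 (approx. 0.2857)
  Task 4: C/T = 14/47 (approx. 0.2979)
Total utilization U = 5/19 + 9/29 + 2/7 + 14/47 = 209756/181279
Rounded to 4 decimal places: U = 1.1571
RM (Liu & Layland) bound for 4 tasks = 0.756828; compare with U = 209756/181279 (approx. 1.157089)
U > 1, so the task set is not schedulable (processor overloaded).

1.1571


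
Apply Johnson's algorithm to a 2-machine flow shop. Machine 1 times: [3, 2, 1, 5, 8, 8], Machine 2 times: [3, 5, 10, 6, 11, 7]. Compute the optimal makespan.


Apply Johnson's rule:
  Group 1 (a <= b): [(3, 1, 10), (2, 2, 5), (1, 3, 3), (4, 5, 6), (5, 8, 11)]
  Group 2 (a > b): [(6, 8, 7)]
Optimal job order: [3, 2, 1, 4, 5, 6]
Schedule:
  Job 3: M1 done at 1, M2 done at 11
  Job 2: M1 done at 3, M2 done at 16
  Job 1: M1 done at 6, M2 done at 19
  Job 4: M1 done at 11, M2 done at 25
  Job 5: M1 done at 19, M2 done at 36
  Job 6: M1 done at 27, M2 done at 43
Makespan = 43

43


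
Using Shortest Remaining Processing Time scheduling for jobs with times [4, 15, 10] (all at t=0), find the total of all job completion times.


Since all jobs arrive at t=0, SRPT equals SPT ordering.
SPT order: [4, 10, 15]
Completion times:
  Job 1: p=4, C=4
  Job 2: p=10, C=14
  Job 3: p=15, C=29
Total completion time = 4 + 14 + 29 = 47

47


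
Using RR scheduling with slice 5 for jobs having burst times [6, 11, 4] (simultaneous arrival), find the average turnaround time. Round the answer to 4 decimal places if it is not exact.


Time quantum = 5
Execution trace:
  J1 runs 5 units, time = 5
  J2 runs 5 units, time = 10
  J3 runs 4 units, time = 14
  J1 runs 1 units, time = 15
  J2 runs 5 units, time = 20
  J2 runs 1 units, time = 21
Finish times: [15, 21, 14]
Average turnaround = 50/3 = 16.6667

16.6667


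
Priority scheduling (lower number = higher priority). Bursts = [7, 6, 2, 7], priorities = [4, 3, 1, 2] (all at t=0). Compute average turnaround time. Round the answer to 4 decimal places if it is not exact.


Sort by priority (ascending = highest first):
Order: [(1, 2), (2, 7), (3, 6), (4, 7)]
Completion times:
  Priority 1, burst=2, C=2
  Priority 2, burst=7, C=9
  Priority 3, burst=6, C=15
  Priority 4, burst=7, C=22
Average turnaround = 48/4 = 12.0

12.0


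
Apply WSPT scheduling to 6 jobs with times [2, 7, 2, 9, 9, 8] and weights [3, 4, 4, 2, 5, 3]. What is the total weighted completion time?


Compute p/w ratios and sort ascending (WSPT): [(2, 4), (2, 3), (7, 4), (9, 5), (8, 3), (9, 2)]
Compute weighted completion times:
  Job (p=2,w=4): C=2, w*C=4*2=8
  Job (p=2,w=3): C=4, w*C=3*4=12
  Job (p=7,w=4): C=11, w*C=4*11=44
  Job (p=9,w=5): C=20, w*C=5*20=100
  Job (p=8,w=3): C=28, w*C=3*28=84
  Job (p=9,w=2): C=37, w*C=2*37=74
Total weighted completion time = 322

322


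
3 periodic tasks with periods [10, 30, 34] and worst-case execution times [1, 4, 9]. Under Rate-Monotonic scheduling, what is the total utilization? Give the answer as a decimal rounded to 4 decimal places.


Compute individual utilizations (exact fractions):
  Task 1: C/T = 1/10 (approx. 0.1)
  Task 2: C/T = 4/30 = 2/15 (approx. 0.1333)
  Task 3: C/T = 9/34 (approx. 0.2647)
Total utilization U = 1/10 + 2/15 + 9/34 = 127/255
Rounded to 4 decimal places: U = 0.4980
RM (Liu & Layland) bound for 3 tasks = 0.779763; compare with U = 127/255 (approx. 0.498039)
U <= bound, so schedulable by RM sufficient condition.

0.4980


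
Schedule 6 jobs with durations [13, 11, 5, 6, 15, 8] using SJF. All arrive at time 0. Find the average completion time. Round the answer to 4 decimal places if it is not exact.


SJF order (ascending): [5, 6, 8, 11, 13, 15]
Completion times:
  Job 1: burst=5, C=5
  Job 2: burst=6, C=11
  Job 3: burst=8, C=19
  Job 4: burst=11, C=30
  Job 5: burst=13, C=43
  Job 6: burst=15, C=58
Average completion = 166/6 = 27.6667

27.6667


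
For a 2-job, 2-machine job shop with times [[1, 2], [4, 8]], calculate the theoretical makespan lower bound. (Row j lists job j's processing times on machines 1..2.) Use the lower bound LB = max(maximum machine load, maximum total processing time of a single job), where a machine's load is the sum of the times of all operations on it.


Machine loads:
  Machine 1: 1 + 4 = 5
  Machine 2: 2 + 8 = 10
Max machine load = 10
Job totals:
  Job 1: 3
  Job 2: 12
Max job total = 12
Lower bound = max(10, 12) = 12

12


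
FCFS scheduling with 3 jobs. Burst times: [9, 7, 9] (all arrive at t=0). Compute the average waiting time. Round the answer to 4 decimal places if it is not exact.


FCFS order (as given): [9, 7, 9]
Waiting times:
  Job 1: wait = 0
  Job 2: wait = 9
  Job 3: wait = 16
Sum of waiting times = 25
Average waiting time = 25/3 = 8.3333

8.3333


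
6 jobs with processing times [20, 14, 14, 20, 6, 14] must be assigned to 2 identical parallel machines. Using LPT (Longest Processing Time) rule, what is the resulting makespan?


Sort jobs in decreasing order (LPT): [20, 20, 14, 14, 14, 6]
Assign each job to the least loaded machine:
  Machine 1: jobs [20, 14, 14], load = 48
  Machine 2: jobs [20, 14, 6], load = 40
Makespan = max load = 48

48


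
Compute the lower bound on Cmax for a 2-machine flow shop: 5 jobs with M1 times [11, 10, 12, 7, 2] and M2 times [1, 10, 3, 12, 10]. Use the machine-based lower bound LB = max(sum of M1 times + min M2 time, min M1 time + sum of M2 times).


LB1 = sum(M1 times) + min(M2 times) = 42 + 1 = 43
LB2 = min(M1 times) + sum(M2 times) = 2 + 36 = 38
Lower bound = max(LB1, LB2) = max(43, 38) = 43

43


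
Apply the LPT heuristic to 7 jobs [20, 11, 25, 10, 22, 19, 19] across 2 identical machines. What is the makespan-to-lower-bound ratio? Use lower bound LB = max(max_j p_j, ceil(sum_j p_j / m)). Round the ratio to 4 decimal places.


LPT order: [25, 22, 20, 19, 19, 11, 10]
Machine loads after assignment: [65, 61]
LPT makespan = 65
Lower bound = max(max_job, ceil(total/2)) = max(25, 63) = 63
Ratio = 65 / 63 = 1.0317

1.0317


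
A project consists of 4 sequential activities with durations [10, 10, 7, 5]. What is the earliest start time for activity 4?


Activity 4 starts after activities 1 through 3 complete.
Predecessor durations: [10, 10, 7]
ES = 10 + 10 + 7 = 27

27


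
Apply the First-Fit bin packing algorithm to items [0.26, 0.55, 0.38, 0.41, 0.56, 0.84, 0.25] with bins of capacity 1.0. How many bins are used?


Place items sequentially using First-Fit:
  Item 0.26 -> new Bin 1
  Item 0.55 -> Bin 1 (now 0.81)
  Item 0.38 -> new Bin 2
  Item 0.41 -> Bin 2 (now 0.79)
  Item 0.56 -> new Bin 3
  Item 0.84 -> new Bin 4
  Item 0.25 -> Bin 3 (now 0.81)
Total bins used = 4

4


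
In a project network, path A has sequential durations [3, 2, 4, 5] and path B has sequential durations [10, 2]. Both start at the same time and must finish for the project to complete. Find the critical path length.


Path A total = 3 + 2 + 4 + 5 = 14
Path B total = 10 + 2 = 12
Critical path = longest path = max(14, 12) = 14

14


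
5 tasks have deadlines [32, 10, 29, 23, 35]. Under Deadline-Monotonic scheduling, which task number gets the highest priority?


Sort tasks by relative deadline (ascending):
  Task 2: deadline = 10
  Task 4: deadline = 23
  Task 3: deadline = 29
  Task 1: deadline = 32
  Task 5: deadline = 35
Priority order (highest first): [2, 4, 3, 1, 5]
Highest priority task = 2

2


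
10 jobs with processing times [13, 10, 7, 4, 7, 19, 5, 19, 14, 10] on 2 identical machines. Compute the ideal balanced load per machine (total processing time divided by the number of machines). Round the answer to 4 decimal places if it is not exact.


Total processing time = 13 + 10 + 7 + 4 + 7 + 19 + 5 + 19 + 14 + 10 = 108
Number of machines = 2
Ideal balanced load = 108 / 2 = 54.0

54.0


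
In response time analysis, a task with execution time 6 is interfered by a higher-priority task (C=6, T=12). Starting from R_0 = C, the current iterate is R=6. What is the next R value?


R_next = C + ceil(R_prev / T_hp) * C_hp
ceil(6 / 12) = ceil(0.5) = 1
Interference = 1 * 6 = 6
R_next = 6 + 6 = 12

12


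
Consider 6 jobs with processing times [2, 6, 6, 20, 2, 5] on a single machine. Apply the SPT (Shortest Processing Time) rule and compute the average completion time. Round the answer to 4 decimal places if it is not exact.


Sort jobs by processing time (SPT order): [2, 2, 5, 6, 6, 20]
Compute completion times sequentially:
  Job 1: processing = 2, completes at 2
  Job 2: processing = 2, completes at 4
  Job 3: processing = 5, completes at 9
  Job 4: processing = 6, completes at 15
  Job 5: processing = 6, completes at 21
  Job 6: processing = 20, completes at 41
Sum of completion times = 92
Average completion time = 92/6 = 15.3333

15.3333


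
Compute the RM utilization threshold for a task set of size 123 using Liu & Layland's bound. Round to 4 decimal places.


Compute 2^(1/123) = 1.0056512513
Subtract 1: 1.0056512513 - 1 = 0.0056512513
Multiply by n: 123 * 0.0056512513 = 0.6951039099
Round to 4 dp: 0.6951

0.6951


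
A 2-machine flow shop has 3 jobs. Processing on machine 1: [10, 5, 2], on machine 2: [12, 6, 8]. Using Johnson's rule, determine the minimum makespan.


Apply Johnson's rule:
  Group 1 (a <= b): [(3, 2, 8), (2, 5, 6), (1, 10, 12)]
  Group 2 (a > b): []
Optimal job order: [3, 2, 1]
Schedule:
  Job 3: M1 done at 2, M2 done at 10
  Job 2: M1 done at 7, M2 done at 16
  Job 1: M1 done at 17, M2 done at 29
Makespan = 29

29


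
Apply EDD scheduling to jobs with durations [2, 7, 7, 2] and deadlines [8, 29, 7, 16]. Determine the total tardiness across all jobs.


Sort by due date (EDD order): [(7, 7), (2, 8), (2, 16), (7, 29)]
Compute completion times and tardiness:
  Job 1: p=7, d=7, C=7, tardiness=max(0,7-7)=0
  Job 2: p=2, d=8, C=9, tardiness=max(0,9-8)=1
  Job 3: p=2, d=16, C=11, tardiness=max(0,11-16)=0
  Job 4: p=7, d=29, C=18, tardiness=max(0,18-29)=0
Total tardiness = 1

1


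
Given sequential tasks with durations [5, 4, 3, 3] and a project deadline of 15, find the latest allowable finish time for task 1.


LF(activity 1) = deadline - sum of successor durations
Successors: activities 2 through 4 with durations [4, 3, 3]
Sum of successor durations = 10
LF = 15 - 10 = 5

5


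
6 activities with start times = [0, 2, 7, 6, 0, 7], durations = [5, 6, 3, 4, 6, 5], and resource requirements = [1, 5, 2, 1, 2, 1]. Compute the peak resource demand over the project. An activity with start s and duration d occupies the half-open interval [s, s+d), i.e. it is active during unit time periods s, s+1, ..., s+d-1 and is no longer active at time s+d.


Each activity i is active on [start_i, start_i + duration_i).
Compute total resource usage per time slot:
  t=0: active resources = [1, 2], total = 3
  t=1: active resources = [1, 2], total = 3
  t=2: active resources = [1, 5, 2], total = 8
  t=3: active resources = [1, 5, 2], total = 8
  t=4: active resources = [1, 5, 2], total = 8
  t=5: active resources = [5, 2], total = 7
  t=6: active resources = [5, 1], total = 6
  t=7: active resources = [5, 2, 1, 1], total = 9
  t=8: active resources = [2, 1, 1], total = 4
  t=9: active resources = [2, 1, 1], total = 4
  t=10: active resources = [1], total = 1
  t=11: active resources = [1], total = 1
Peak resource demand = 9

9


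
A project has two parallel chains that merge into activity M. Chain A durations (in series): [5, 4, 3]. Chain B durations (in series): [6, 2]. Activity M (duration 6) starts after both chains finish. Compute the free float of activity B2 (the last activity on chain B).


ES(B2) = sum of predecessors on chain B = 6
EF(B2) = ES + duration = 6 + 2 = 8
Successor of B2 is M. ES(M) = max(sum(A), sum(B)) = max(12, 8) = 12
Free float = ES(successor) - EF(current) = 12 - 8 = 4

4


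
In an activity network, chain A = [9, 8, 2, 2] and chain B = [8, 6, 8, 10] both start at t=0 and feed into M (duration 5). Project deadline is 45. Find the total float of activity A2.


Forward pass: ES(A2) = sum of predecessors on chain A = 9
EF = ES + duration = 9 + 8 = 17
Backward pass: LF(M) = deadline = 45; LS(M) = 45 - 5 = 40
LF(A2) = LS(M) - sum(successors on chain A) = 40 - 4 = 36
LS = LF - duration = 36 - 8 = 28
Total float = LS - ES = 28 - 9 = 19

19


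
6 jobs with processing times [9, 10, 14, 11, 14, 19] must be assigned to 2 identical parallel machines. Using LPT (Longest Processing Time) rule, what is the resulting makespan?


Sort jobs in decreasing order (LPT): [19, 14, 14, 11, 10, 9]
Assign each job to the least loaded machine:
  Machine 1: jobs [19, 11, 9], load = 39
  Machine 2: jobs [14, 14, 10], load = 38
Makespan = max load = 39

39


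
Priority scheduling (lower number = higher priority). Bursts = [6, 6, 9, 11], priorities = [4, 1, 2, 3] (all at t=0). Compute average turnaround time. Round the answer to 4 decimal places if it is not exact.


Sort by priority (ascending = highest first):
Order: [(1, 6), (2, 9), (3, 11), (4, 6)]
Completion times:
  Priority 1, burst=6, C=6
  Priority 2, burst=9, C=15
  Priority 3, burst=11, C=26
  Priority 4, burst=6, C=32
Average turnaround = 79/4 = 19.75

19.75


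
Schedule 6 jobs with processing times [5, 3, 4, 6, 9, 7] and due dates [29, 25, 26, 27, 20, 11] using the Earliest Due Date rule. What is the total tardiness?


Sort by due date (EDD order): [(7, 11), (9, 20), (3, 25), (4, 26), (6, 27), (5, 29)]
Compute completion times and tardiness:
  Job 1: p=7, d=11, C=7, tardiness=max(0,7-11)=0
  Job 2: p=9, d=20, C=16, tardiness=max(0,16-20)=0
  Job 3: p=3, d=25, C=19, tardiness=max(0,19-25)=0
  Job 4: p=4, d=26, C=23, tardiness=max(0,23-26)=0
  Job 5: p=6, d=27, C=29, tardiness=max(0,29-27)=2
  Job 6: p=5, d=29, C=34, tardiness=max(0,34-29)=5
Total tardiness = 7

7


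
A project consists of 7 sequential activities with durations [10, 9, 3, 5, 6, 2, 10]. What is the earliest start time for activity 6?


Activity 6 starts after activities 1 through 5 complete.
Predecessor durations: [10, 9, 3, 5, 6]
ES = 10 + 9 + 3 + 5 + 6 = 33

33


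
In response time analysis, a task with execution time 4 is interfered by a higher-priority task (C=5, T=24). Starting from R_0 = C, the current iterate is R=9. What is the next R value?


R_next = C + ceil(R_prev / T_hp) * C_hp
ceil(9 / 24) = ceil(0.375) = 1
Interference = 1 * 5 = 5
R_next = 4 + 5 = 9
R_next = R_prev, so the iteration has converged (response time = 9).

9


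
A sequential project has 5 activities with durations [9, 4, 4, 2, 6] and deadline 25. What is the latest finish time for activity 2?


LF(activity 2) = deadline - sum of successor durations
Successors: activities 3 through 5 with durations [4, 2, 6]
Sum of successor durations = 12
LF = 25 - 12 = 13

13


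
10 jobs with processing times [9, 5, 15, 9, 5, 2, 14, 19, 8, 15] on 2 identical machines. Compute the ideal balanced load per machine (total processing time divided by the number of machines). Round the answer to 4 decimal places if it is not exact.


Total processing time = 9 + 5 + 15 + 9 + 5 + 2 + 14 + 19 + 8 + 15 = 101
Number of machines = 2
Ideal balanced load = 101 / 2 = 50.5

50.5


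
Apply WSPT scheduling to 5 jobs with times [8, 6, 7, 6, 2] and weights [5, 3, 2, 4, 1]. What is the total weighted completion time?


Compute p/w ratios and sort ascending (WSPT): [(6, 4), (8, 5), (6, 3), (2, 1), (7, 2)]
Compute weighted completion times:
  Job (p=6,w=4): C=6, w*C=4*6=24
  Job (p=8,w=5): C=14, w*C=5*14=70
  Job (p=6,w=3): C=20, w*C=3*20=60
  Job (p=2,w=1): C=22, w*C=1*22=22
  Job (p=7,w=2): C=29, w*C=2*29=58
Total weighted completion time = 234

234


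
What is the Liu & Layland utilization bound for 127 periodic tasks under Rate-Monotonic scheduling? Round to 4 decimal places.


Compute 2^(1/127) = 1.0054727730
Subtract 1: 1.0054727730 - 1 = 0.0054727730
Multiply by n: 127 * 0.0054727730 = 0.6950421710
Round to 4 dp: 0.6950

0.6950


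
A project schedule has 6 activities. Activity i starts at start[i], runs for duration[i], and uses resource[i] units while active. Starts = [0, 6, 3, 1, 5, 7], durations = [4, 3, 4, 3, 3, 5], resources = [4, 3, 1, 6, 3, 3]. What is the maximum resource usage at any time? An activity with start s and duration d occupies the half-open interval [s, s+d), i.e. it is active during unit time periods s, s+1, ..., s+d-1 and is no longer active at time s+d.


Each activity i is active on [start_i, start_i + duration_i).
Compute total resource usage per time slot:
  t=0: active resources = [4], total = 4
  t=1: active resources = [4, 6], total = 10
  t=2: active resources = [4, 6], total = 10
  t=3: active resources = [4, 1, 6], total = 11
  t=4: active resources = [1], total = 1
  t=5: active resources = [1, 3], total = 4
  t=6: active resources = [3, 1, 3], total = 7
  t=7: active resources = [3, 3, 3], total = 9
  t=8: active resources = [3, 3], total = 6
  t=9: active resources = [3], total = 3
  t=10: active resources = [3], total = 3
  t=11: active resources = [3], total = 3
Peak resource demand = 11

11


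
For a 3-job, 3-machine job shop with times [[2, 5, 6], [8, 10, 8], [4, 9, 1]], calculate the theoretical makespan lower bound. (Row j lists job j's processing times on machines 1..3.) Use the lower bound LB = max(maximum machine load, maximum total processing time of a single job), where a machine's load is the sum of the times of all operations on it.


Machine loads:
  Machine 1: 2 + 8 + 4 = 14
  Machine 2: 5 + 10 + 9 = 24
  Machine 3: 6 + 8 + 1 = 15
Max machine load = 24
Job totals:
  Job 1: 13
  Job 2: 26
  Job 3: 14
Max job total = 26
Lower bound = max(24, 26) = 26

26


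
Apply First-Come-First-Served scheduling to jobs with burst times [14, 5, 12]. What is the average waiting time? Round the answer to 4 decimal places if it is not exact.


FCFS order (as given): [14, 5, 12]
Waiting times:
  Job 1: wait = 0
  Job 2: wait = 14
  Job 3: wait = 19
Sum of waiting times = 33
Average waiting time = 33/3 = 11.0

11.0


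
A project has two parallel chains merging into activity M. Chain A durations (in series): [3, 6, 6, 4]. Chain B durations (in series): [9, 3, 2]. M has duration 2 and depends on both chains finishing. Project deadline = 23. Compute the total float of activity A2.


Forward pass: ES(A2) = sum of predecessors on chain A = 3
EF = ES + duration = 3 + 6 = 9
Backward pass: LF(M) = deadline = 23; LS(M) = 23 - 2 = 21
LF(A2) = LS(M) - sum(successors on chain A) = 21 - 10 = 11
LS = LF - duration = 11 - 6 = 5
Total float = LS - ES = 5 - 3 = 2

2


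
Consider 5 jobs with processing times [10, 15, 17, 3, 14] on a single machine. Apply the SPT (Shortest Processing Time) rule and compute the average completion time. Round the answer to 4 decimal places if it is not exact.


Sort jobs by processing time (SPT order): [3, 10, 14, 15, 17]
Compute completion times sequentially:
  Job 1: processing = 3, completes at 3
  Job 2: processing = 10, completes at 13
  Job 3: processing = 14, completes at 27
  Job 4: processing = 15, completes at 42
  Job 5: processing = 17, completes at 59
Sum of completion times = 144
Average completion time = 144/5 = 28.8

28.8


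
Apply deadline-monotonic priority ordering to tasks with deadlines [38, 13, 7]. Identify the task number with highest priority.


Sort tasks by relative deadline (ascending):
  Task 3: deadline = 7
  Task 2: deadline = 13
  Task 1: deadline = 38
Priority order (highest first): [3, 2, 1]
Highest priority task = 3

3
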